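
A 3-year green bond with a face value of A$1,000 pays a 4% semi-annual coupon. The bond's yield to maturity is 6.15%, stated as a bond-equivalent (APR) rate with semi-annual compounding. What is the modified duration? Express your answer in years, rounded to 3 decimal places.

2.766 years

Periodic yield y = 0.03075. First find Macaulay duration:
  t   CF        PV=CF/(1+0.03075)^t    t·PV
  1        20.00        19.4033        19.4033
  2        20.00        18.8245        37.6490
  3        20.00        18.2629        54.7887
  4        20.00        17.7181        70.8723
  5        20.00        17.1895        85.9475
  6     1,020.00       850.5113     5,103.0681
  Σ                    941.9097     5,371.7290
P = 941.9097; Macaulay duration = 5,371.7290 / 941.9097 = 5.70302 half-year periods = 2.85151 years.
Modified duration = D_Mac / (1 + y) = 2.85151 / 1.03075 = 2.76644 years.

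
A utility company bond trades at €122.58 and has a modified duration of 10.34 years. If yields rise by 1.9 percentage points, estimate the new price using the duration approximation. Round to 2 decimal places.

€98.50

Duration approximation: ΔP/P ≈ -D_mod · Δy = -10.34 × (+0.019) = -0.196460.
New price ≈ 122.58 × (1 - 0.196460) = 98.4979332.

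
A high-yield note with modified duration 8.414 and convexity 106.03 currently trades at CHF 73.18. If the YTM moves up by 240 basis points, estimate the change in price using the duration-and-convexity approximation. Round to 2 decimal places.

-CHF 12.54

Duration effect: -D_mod·Δy = -8.414 × (+0.024) = -0.201936
Convexity effect: ½·C·(Δy)² = 0.5 × 106.03 × (0.024)² = +0.03053664
ΔP/P ≈ -0.201936 + 0.03053664 = -0.17139936
ΔP ≈ 73.18 × (-0.17139936) = -12.5430051648.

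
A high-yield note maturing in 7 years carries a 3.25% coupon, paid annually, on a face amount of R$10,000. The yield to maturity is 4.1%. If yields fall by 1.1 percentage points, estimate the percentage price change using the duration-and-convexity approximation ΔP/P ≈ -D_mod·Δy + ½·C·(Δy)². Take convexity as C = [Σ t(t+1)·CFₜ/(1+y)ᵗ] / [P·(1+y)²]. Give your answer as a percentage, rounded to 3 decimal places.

With y = 0.041:
  t   CF        PV=CF/(1+0.041)^t    t·PV        t(t+1)·PV
  1       325.00       312.1998       312.1998         624.3996
  2       325.00       299.9038       599.8075       1,799.4225
  3       325.00       288.0920       864.2759       3,457.1038
  4       325.00       276.7454     1,106.9817       5,534.9084
  5       325.00       265.8457     1,329.2287       7,975.3723
  6       325.00       255.3754     1,532.2521      10,725.7649
  7    10,325.00     7,793.5433    54,554.8032     436,438.4259
  Σ                  9,491.7054    60,299.5490     466,555.3975
P = 9,491.7054; D_Mac = 6.35287 yrs; D_mod = 6.10266 yrs; C = 45.35838.
Duration effect: -6.10266 × (-0.011) = +0.067129
Convexity effect: 0.5 × 45.35838 × (-0.011)² = +0.0027442
ΔP/P ≈ +0.067129 + 0.0027442 = +0.069873 = +6.9873%.

+6.987%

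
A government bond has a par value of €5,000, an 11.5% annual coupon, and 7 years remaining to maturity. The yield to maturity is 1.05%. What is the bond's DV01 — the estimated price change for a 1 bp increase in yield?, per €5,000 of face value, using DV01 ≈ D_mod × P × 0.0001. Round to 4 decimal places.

Periodic yield y = 0.0105.
  t   CF        PV=CF/(1+0.0105)^t    t·PV
  1       575.00       569.0252       569.0252
  2       575.00       563.1126     1,126.2251
  3       575.00       557.2613     1,671.7839
  4       575.00       551.4709     2,205.8835
  5       575.00       545.7406     2,728.7029
  6       575.00       540.0699     3,240.4191
  7     5,575.00     5,181.9193    36,273.4352
  Σ                  8,508.5997    47,815.4750
P = 8,508.5997; D_Mac = 5.61966 yrs; D_mod = 5.56127 yrs.
DV01 ≈ 5.56127 × 8,508.5997 × 0.0001 = 4.731863.

€4.7319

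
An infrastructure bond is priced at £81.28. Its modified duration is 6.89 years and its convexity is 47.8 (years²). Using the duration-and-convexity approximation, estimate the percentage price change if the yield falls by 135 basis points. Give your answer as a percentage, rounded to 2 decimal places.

Duration effect: -D_mod·Δy = -6.89 × (-0.0135) = +0.093015
Convexity effect: ½·C·(Δy)² = 0.5 × 47.8 × (-0.0135)² = +0.004355775
ΔP/P ≈ +0.093015 + 0.004355775 = +0.097370775
= +9.7370775%.

+9.74%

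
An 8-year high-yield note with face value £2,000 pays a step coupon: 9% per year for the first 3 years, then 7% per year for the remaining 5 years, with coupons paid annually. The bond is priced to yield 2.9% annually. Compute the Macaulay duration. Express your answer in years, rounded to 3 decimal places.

6.408 years

Periodic yield y = 0.029. Discount each cash flow and weight by its year:
  t   CF        PV=CF/(1+0.029)^t    t·PV
  1       180.00       174.9271       174.9271
  2       180.00       169.9972       339.9944
  3       180.00       165.2062       495.6186
  4       140.00       124.8724       499.4897
  5       140.00       121.3532       606.7659
  6       140.00       117.9331       707.5987
  7       140.00       114.6094       802.2661
  8     2,140.00     1,702.5143    13,620.1146
  Σ                  2,691.4130    17,246.7752
Price P = Σ PV = 2,691.4130.
Macaulay duration = Σ(t·PV) / P = 17,246.7752 / 2,691.4130 = 6.40807 years.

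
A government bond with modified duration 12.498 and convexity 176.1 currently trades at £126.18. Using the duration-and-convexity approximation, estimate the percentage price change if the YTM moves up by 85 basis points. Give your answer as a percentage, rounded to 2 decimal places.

Duration effect: -D_mod·Δy = -12.498 × (+0.0085) = -0.106233
Convexity effect: ½·C·(Δy)² = 0.5 × 176.1 × (0.0085)² = +0.0063616125
ΔP/P ≈ -0.106233 + 0.0063616125 = -0.0998713875
= -9.98713875%.

-9.99%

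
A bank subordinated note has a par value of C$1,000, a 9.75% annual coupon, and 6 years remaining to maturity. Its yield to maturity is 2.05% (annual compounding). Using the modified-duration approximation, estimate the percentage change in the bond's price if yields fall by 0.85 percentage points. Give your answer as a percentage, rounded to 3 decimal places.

+4.185%

Periodic yield y = 0.0205. Modified duration first:
  t   CF        PV=CF/(1+0.0205)^t    t·PV
  1        97.50        95.5414        95.5414
  2        97.50        93.6221       187.2443
  3        97.50        91.7414       275.2243
  4        97.50        89.8985       359.5941
  5        97.50        88.0926       440.4631
  6     1,097.50       971.6872     5,830.1231
  Σ                  1,430.5833     7,188.1904
P = 1,430.5833; D_Mac = 5.02466 yrs; D_mod = 5.02466/(1+0.0205) = 4.92372 yrs.
ΔP/P ≈ -D_mod · Δy = -4.92372 × (-0.0085) = +0.041852 = +4.1852%.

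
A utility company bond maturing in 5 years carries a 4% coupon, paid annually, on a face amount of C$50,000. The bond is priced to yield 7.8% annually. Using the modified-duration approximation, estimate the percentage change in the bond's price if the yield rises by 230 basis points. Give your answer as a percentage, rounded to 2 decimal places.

Periodic yield y = 0.078. Modified duration first:
  t   CF        PV=CF/(1+0.078)^t    t·PV
  1     2,000.00     1,855.2876     1,855.2876
  2     2,000.00     1,721.0460     3,442.0920
  3     2,000.00     1,596.5176     4,789.5528
  4     2,000.00     1,480.9996     5,923.9986
  5    52,000.00    35,719.8428   178,599.2142
  Σ                 42,373.6936   194,610.1451
P = 42,373.6936; D_Mac = 4.59271 yrs; D_mod = 4.59271/(1+0.078) = 4.26040 yrs.
ΔP/P ≈ -D_mod · Δy = -4.26040 × (+0.023) = -0.097989 = -9.7989%.

-9.80%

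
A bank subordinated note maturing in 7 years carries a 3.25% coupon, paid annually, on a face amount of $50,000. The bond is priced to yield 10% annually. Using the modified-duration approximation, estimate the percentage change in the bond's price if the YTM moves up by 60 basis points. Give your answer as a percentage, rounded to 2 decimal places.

-3.38%

Periodic yield y = 0.1. Modified duration first:
  t   CF        PV=CF/(1+0.1)^t    t·PV
  1     1,625.00     1,477.2727     1,477.2727
  2     1,625.00     1,342.9752     2,685.9504
  3     1,625.00     1,220.8866     3,662.6597
  4     1,625.00     1,109.8969     4,439.5875
  5     1,625.00     1,008.9971     5,044.9857
  6     1,625.00       917.2701     5,503.6208
  7    51,625.00    26,491.7879   185,442.5150
  Σ                 33,569.0865   208,256.5918
P = 33,569.0865; D_Mac = 6.20382 yrs; D_mod = 6.20382/(1+0.1) = 5.63984 yrs.
ΔP/P ≈ -D_mod · Δy = -5.63984 × (+0.006) = -0.033839 = -3.3839%.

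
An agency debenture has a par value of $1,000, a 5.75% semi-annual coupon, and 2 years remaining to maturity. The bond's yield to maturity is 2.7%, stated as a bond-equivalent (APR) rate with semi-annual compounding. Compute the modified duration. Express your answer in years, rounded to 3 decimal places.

Periodic yield y = 0.0135. First find Macaulay duration:
  t   CF        PV=CF/(1+0.0135)^t    t·PV
  1        28.75        28.3670        28.3670
  2        28.75        27.9892        55.9784
  3        28.75        27.6164        82.8491
  4     1,028.75       975.0229     3,900.0918
  Σ                  1,058.9956     4,067.2863
P = 1,058.9956; Macaulay duration = 4,067.2863 / 1,058.9956 = 3.84070 half-year periods = 1.92035 years.
Modified duration = D_Mac / (1 + y) = 1.92035 / 1.0135 = 1.89477 years.

1.895 years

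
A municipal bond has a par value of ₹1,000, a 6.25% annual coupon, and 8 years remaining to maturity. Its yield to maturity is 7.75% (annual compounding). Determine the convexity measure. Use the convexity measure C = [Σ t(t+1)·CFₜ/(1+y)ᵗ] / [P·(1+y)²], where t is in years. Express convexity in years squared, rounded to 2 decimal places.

With y = 0.0775:
  t   CF        PV=CF/(1+0.0775)^t    t·PV        t(t+1)·PV
  1        62.50        58.0046        58.0046         116.0093
  2        62.50        53.8326       107.6652         322.9957
  3        62.50        49.9607       149.8820         599.5279
  4        62.50        46.3672       185.4688         927.3441
  5        62.50        43.0322       215.1610       1,290.9662
  6        62.50        39.9371       239.6225       1,677.3575
  7        62.50        37.0646       259.4520       2,075.6164
  8     1,062.50       584.7776     4,678.2206      42,103.9852
  Σ                    912.9766     5,893.4768      49,113.8023
P = 912.9766.
Convexity = Σ t(t+1)·PV / [P·(1+y)²] = 49,113.8023 / (912.9766 × 1.161006) = 46.33502.

46.34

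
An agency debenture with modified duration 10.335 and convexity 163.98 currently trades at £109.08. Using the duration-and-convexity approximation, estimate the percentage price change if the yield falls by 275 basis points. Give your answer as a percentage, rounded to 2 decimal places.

Duration effect: -D_mod·Δy = -10.335 × (-0.0275) = +0.2842125
Convexity effect: ½·C·(Δy)² = 0.5 × 163.98 × (-0.0275)² = +0.0620049375
ΔP/P ≈ +0.2842125 + 0.0620049375 = +0.3462174375
= +34.62174375%.

+34.62%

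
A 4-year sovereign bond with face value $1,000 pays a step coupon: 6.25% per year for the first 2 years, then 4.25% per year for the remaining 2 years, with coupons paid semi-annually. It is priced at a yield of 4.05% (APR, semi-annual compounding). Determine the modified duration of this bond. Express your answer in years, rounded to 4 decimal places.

Periodic yield y = 0.02025. First find Macaulay duration:
  t   CF        PV=CF/(1+0.02025)^t    t·PV
  1        31.25        30.6297        30.6297
  2        31.25        30.0218        60.0436
  3        31.25        29.4259        88.2778
  4        31.25        28.8419       115.3675
  5        21.25        19.2232        96.1161
  6        21.25        18.8417       113.0500
  7        21.25        18.4677       129.2739
  8     1,021.25       869.9199     6,959.3588
  Σ                  1,045.3718     7,592.1174
P = 1,045.3718; Macaulay duration = 7,592.1174 / 1,045.3718 = 7.26260 half-year periods = 3.63130 years.
Modified duration = D_Mac / (1 + y) = 3.63130 / 1.02025 = 3.55923 years.

3.5592 years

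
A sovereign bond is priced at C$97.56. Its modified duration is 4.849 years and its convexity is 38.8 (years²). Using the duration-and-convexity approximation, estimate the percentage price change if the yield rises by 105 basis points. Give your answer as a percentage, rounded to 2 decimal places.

-4.88%

Duration effect: -D_mod·Δy = -4.849 × (+0.0105) = -0.0509145
Convexity effect: ½·C·(Δy)² = 0.5 × 38.8 × (0.0105)² = +0.00213885
ΔP/P ≈ -0.0509145 + 0.00213885 = -0.04877565
= -4.877565%.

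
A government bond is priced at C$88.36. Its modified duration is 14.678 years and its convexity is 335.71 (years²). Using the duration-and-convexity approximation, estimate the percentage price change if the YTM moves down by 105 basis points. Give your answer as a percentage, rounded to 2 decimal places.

+17.26%

Duration effect: -D_mod·Δy = -14.678 × (-0.0105) = +0.154119
Convexity effect: ½·C·(Δy)² = 0.5 × 335.71 × (-0.0105)² = +0.01850601375
ΔP/P ≈ +0.154119 + 0.01850601375 = +0.17262501375
= +17.262501375%.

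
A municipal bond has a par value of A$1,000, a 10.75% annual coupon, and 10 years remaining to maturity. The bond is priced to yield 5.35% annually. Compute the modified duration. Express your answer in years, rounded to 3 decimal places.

6.784 years

Periodic yield y = 0.0535. First find Macaulay duration:
  t   CF        PV=CF/(1+0.0535)^t    t·PV
  1       107.50       102.0408       102.0408
  2       107.50        96.8589       193.7177
  3       107.50        91.9401       275.8202
  4       107.50        87.2711       349.0843
  5       107.50        82.8392       414.1959
  6       107.50        78.6323       471.7941
  7       107.50        74.6391       522.4740
  8       107.50        70.8487       566.7899
  9       107.50        67.2508       605.2574
  10    1,107.50       657.6553     6,576.5532
  Σ                  1,409.9764    10,077.7276
P = 1,409.9764; Macaulay duration = 10,077.7276 / 1,409.9764 = 7.14744 years.
Modified duration = D_Mac / (1 + y) = 7.14744 / 1.0535 = 6.78447 years.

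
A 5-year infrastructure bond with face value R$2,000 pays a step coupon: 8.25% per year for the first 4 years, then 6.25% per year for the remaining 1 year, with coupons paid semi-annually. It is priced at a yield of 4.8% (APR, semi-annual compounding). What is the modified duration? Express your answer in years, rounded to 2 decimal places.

Periodic yield y = 0.024. First find Macaulay duration:
  t   CF        PV=CF/(1+0.024)^t    t·PV
  1        82.50        80.5664        80.5664
  2        82.50        78.6781       157.3563
  3        82.50        76.8341       230.5023
  4        82.50        75.0333       300.1333
  5        82.50        73.2747       366.3736
  6        82.50        71.5573       429.3441
  7        82.50        69.8802       489.1615
  8        82.50        68.2424       545.9392
  9        62.50        50.4871       454.3839
  10    2,062.50     1,627.0256    16,270.2562
  Σ                  2,271.5794    19,324.0167
P = 2,271.5794; Macaulay duration = 19,324.0167 / 2,271.5794 = 8.50686 half-year periods = 4.25343 years.
Modified duration = D_Mac / (1 + y) = 4.25343 / 1.024 = 4.15374 years.

4.15 years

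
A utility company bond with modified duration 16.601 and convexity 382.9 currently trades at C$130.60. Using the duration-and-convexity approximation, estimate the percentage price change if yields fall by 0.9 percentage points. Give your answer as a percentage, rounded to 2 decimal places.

Duration effect: -D_mod·Δy = -16.601 × (-0.009) = +0.149409
Convexity effect: ½·C·(Δy)² = 0.5 × 382.9 × (-0.009)² = +0.01550745
ΔP/P ≈ +0.149409 + 0.01550745 = +0.16491645
= +16.491645%.

+16.49%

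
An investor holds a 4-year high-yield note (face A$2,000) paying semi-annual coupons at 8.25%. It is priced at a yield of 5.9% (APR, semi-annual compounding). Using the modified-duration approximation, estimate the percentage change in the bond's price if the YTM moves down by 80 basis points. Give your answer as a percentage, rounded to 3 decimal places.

+2.728%

Periodic yield y = 0.0295. Modified duration first:
  t   CF        PV=CF/(1+0.0295)^t    t·PV
  1        82.50        80.1360        80.1360
  2        82.50        77.8397       155.6794
  3        82.50        75.6092       226.8277
  4        82.50        73.4427       293.7707
  5        82.50        71.3382       356.6910
  6        82.50        69.2940       415.7642
  7        82.50        67.3084       471.1590
  8     2,082.50     1,650.3430    13,202.7436
  Σ                  2,165.3113    15,202.7718
P = 2,165.3113; D_Mac = 7.02106 half-year periods = 3.51053 yrs; D_mod = 3.51053/(1+0.0295) = 3.40993 yrs.
ΔP/P ≈ -D_mod · Δy = -3.40993 × (-0.008) = +0.027279 = +2.7279%.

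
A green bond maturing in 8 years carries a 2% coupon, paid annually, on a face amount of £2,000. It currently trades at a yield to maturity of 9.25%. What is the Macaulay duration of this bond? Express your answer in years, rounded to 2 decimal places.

Periodic yield y = 0.0925. Discount each cash flow and weight by its year:
  t   CF        PV=CF/(1+0.0925)^t    t·PV
  1        40.00        36.6133        36.6133
  2        40.00        33.5133        67.0266
  3        40.00        30.6758        92.0273
  4        40.00        28.0785       112.3141
  5        40.00        25.7012       128.5058
  6        40.00        23.5251       141.1505
  7        40.00        21.5333       150.7329
  8     2,040.00     1,005.2142     8,041.7134
  Σ                  1,204.8546     8,770.0839
Price P = Σ PV = 1,204.8546.
Macaulay duration = Σ(t·PV) / P = 8,770.0839 / 1,204.8546 = 7.27896 years.

7.28 years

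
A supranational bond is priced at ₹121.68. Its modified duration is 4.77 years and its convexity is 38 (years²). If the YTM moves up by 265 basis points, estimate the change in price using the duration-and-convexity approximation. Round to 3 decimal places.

-₹13.757

Duration effect: -D_mod·Δy = -4.77 × (+0.0265) = -0.126405
Convexity effect: ½·C·(Δy)² = 0.5 × 38 × (0.0265)² = +0.01334275
ΔP/P ≈ -0.126405 + 0.01334275 = -0.11306225
ΔP ≈ 121.68 × (-0.11306225) = -13.75741458.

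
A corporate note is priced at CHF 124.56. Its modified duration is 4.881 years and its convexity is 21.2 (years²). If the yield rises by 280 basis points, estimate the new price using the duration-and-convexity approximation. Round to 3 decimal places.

Duration effect: -D_mod·Δy = -4.881 × (+0.028) = -0.136668
Convexity effect: ½·C·(Δy)² = 0.5 × 21.2 × (0.028)² = +0.0083104
ΔP/P ≈ -0.136668 + 0.0083104 = -0.1283576
New price ≈ 124.56 × (1 - 0.1283576) = 108.571777344.

CHF 108.572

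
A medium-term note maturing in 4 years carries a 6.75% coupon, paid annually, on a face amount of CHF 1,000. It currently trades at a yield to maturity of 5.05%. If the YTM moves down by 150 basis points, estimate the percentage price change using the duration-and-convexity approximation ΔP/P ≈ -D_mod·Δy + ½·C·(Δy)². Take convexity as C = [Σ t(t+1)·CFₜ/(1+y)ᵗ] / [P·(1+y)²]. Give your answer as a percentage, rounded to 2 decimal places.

+5.39%

With y = 0.0505:
  t   CF        PV=CF/(1+0.0505)^t    t·PV        t(t+1)·PV
  1        67.50        64.2551        64.2551         128.5102
  2        67.50        61.1662       122.3324         366.9973
  3        67.50        58.2258       174.6775         698.7098
  4     1,067.50       876.5641     3,506.2562      17,531.2811
  Σ                  1,060.2112     3,867.5212      18,725.4985
P = 1,060.2112; D_Mac = 3.64788 yrs; D_mod = 3.47252 yrs; C = 16.00475.
Duration effect: -3.47252 × (-0.015) = +0.052088
Convexity effect: 0.5 × 16.00475 × (-0.015)² = +0.0018005
ΔP/P ≈ +0.052088 + 0.0018005 = +0.053888 = +5.3888%.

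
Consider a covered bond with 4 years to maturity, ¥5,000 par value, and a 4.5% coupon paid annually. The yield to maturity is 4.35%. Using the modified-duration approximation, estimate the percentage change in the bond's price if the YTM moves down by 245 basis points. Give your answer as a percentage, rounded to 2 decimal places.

Periodic yield y = 0.0435. Modified duration first:
  t   CF        PV=CF/(1+0.0435)^t    t·PV
  1       225.00       215.6205       215.6205
  2       225.00       206.6320       413.2640
  3       225.00       198.0182       594.0547
  4     5,225.00     4,406.7304    17,626.9216
  Σ                  5,027.0011    18,849.8608
P = 5,027.0011; D_Mac = 3.74972 yrs; D_mod = 3.74972/(1+0.0435) = 3.59341 yrs.
ΔP/P ≈ -D_mod · Δy = -3.59341 × (-0.0245) = +0.088039 = +8.8039%.

+8.80%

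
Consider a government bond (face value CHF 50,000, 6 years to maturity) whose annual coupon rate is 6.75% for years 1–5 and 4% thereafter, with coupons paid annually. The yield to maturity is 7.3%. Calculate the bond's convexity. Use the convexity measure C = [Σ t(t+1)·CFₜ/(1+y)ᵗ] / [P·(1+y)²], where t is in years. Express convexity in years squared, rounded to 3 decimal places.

With y = 0.073:
  t   CF        PV=CF/(1+0.073)^t    t·PV        t(t+1)·PV
  1     3,375.00     3,145.3868     3,145.3868       6,290.7735
  2     3,375.00     2,931.3949     5,862.7899      17,588.3696
  3     3,375.00     2,731.9617     8,195.8852      32,783.5408
  4     3,375.00     2,546.0967    10,184.3867      50,921.9334
  5     3,375.00     2,372.8767    11,864.3834      71,186.3003
  6    52,000.00    34,072.5794   204,435.4762   1,431,048.3334
  Σ                 47,800.2961   243,688.3081   1,609,819.2510
P = 47,800.2961.
Convexity = Σ t(t+1)·PV / [P·(1+y)²] = 1,609,819.2510 / (47,800.2961 × 1.151329) = 29.25143.

29.251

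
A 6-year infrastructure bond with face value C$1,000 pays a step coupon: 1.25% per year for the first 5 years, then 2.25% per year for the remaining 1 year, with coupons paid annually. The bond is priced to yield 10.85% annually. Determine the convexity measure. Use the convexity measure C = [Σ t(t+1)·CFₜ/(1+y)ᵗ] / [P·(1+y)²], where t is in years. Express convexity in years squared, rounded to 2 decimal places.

32.32

With y = 0.1085:
  t   CF        PV=CF/(1+0.1085)^t    t·PV        t(t+1)·PV
  1        12.50        11.2765        11.2765          22.5530
  2        12.50        10.1728        20.3455          61.0365
  3        12.50         9.1770        27.5311         110.1246
  4        12.50         8.2788        33.1152         165.5759
  5        12.50         7.4685        37.3423         224.0540
  6     1,022.50       551.1238     3,306.7425      23,147.1978
  Σ                    597.4973     3,436.3532      23,730.5418
P = 597.4973.
Convexity = Σ t(t+1)·PV / [P·(1+y)²] = 23,730.5418 / (597.4973 × 1.228772) = 32.32215.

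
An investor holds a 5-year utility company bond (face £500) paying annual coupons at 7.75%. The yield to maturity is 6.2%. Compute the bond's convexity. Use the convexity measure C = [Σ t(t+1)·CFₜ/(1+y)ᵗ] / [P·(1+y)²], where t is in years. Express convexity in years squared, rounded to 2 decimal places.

With y = 0.062:
  t   CF        PV=CF/(1+0.062)^t    t·PV        t(t+1)·PV
  1        38.75        36.4878        36.4878          72.9755
  2        38.75        34.3576        68.7152         206.1455
  3        38.75        32.3518        97.0553         388.2213
  4        38.75        30.4631       121.8523         609.2614
  5       538.75       398.8088     1,994.0438      11,964.2631
  Σ                    532.4690     2,318.1544      13,240.8668
P = 532.4690.
Convexity = Σ t(t+1)·PV / [P·(1+y)²] = 13,240.8668 / (532.4690 × 1.127844) = 22.04820.

22.05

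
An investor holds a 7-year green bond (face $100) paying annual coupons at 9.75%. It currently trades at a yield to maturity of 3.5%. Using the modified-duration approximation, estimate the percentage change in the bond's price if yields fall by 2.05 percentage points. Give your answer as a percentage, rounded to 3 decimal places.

Periodic yield y = 0.035. Modified duration first:
  t   CF        PV=CF/(1+0.035)^t    t·PV
  1         9.75         9.4203         9.4203
  2         9.75         9.1017        18.2035
  3         9.75         8.7939        26.3818
  4         9.75         8.4966        33.9862
  5         9.75         8.2092        41.0462
  6         9.75         7.9316        47.5898
  7       109.75        86.2625       603.8376
  Σ                    138.2159       780.4654
P = 138.2159; D_Mac = 5.64671 yrs; D_mod = 5.64671/(1+0.035) = 5.45576 yrs.
ΔP/P ≈ -D_mod · Δy = -5.45576 × (-0.0205) = +0.111843 = +11.1843%.

+11.184%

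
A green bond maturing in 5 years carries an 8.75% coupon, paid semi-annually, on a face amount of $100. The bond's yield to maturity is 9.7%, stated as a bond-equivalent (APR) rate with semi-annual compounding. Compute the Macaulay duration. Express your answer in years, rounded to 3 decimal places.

4.136 years

Periodic yield y = 0.0485. Discount each cash flow and weight by its period:
  t   CF        PV=CF/(1+0.0485)^t    t·PV
  1        4.375         4.1726         4.1726
  2        4.375         3.9796         7.9592
  3        4.375         3.7955        11.3866
  4        4.375         3.6200        14.4799
  5        4.375         3.4525        17.2626
  6        4.375         3.2928        19.7569
  7        4.375         3.1405        21.9835
  8        4.375         2.9952        23.9619
  9        4.375         2.8567        25.7102
  10     104.375        64.9998       649.9982
  Σ                     96.3053       796.6715
Price P = Σ PV = 96.3053.
Macaulay duration = Σ(t·PV) / P = 796.6715 / 96.3053 = 8.27235 half-year periods.
In years: 8.27235 / 2 = 4.13618 years.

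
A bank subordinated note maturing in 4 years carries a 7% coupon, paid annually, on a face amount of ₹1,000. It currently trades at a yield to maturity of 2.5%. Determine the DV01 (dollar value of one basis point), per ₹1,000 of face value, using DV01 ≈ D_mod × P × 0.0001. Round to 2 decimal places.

₹0.42

Periodic yield y = 0.025.
  t   CF        PV=CF/(1+0.025)^t    t·PV
  1        70.00        68.2927        68.2927
  2        70.00        66.6270       133.2540
  3        70.00        65.0020       195.0059
  4     1,070.00       969.3672     3,877.4688
  Σ                  1,169.2888     4,274.0213
P = 1,169.2888; D_Mac = 3.65523 yrs; D_mod = 3.56608 yrs.
DV01 ≈ 3.56608 × 1,169.2888 × 0.0001 = 0.416978.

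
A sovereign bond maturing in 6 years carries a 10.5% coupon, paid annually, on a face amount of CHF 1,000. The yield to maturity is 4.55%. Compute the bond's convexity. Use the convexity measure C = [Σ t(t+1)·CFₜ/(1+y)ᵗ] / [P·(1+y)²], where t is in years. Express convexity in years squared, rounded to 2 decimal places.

With y = 0.0455:
  t   CF        PV=CF/(1+0.0455)^t    t·PV        t(t+1)·PV
  1       105.00       100.4304       100.4304         200.8608
  2       105.00        96.0597       192.1194         576.3582
  3       105.00        91.8792       275.6376       1,102.5504
  4       105.00        87.8806       351.5225       1,757.6126
  5       105.00        84.0561       420.2804       2,521.6823
  6     1,105.00       846.0929     5,076.5575      35,535.9022
  Σ                  1,306.3989     6,416.5477      41,694.9664
P = 1,306.3989.
Convexity = Σ t(t+1)·PV / [P·(1+y)²] = 41,694.9664 / (1,306.3989 × 1.093070) = 29.19845.

29.20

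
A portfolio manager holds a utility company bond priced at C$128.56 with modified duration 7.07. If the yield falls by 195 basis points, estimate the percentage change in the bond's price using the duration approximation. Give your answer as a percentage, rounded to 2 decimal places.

+13.79%

Duration approximation: ΔP/P ≈ -D_mod · Δy = -7.07 × (-0.0195) = +0.137865.
As a percentage: +13.7865%.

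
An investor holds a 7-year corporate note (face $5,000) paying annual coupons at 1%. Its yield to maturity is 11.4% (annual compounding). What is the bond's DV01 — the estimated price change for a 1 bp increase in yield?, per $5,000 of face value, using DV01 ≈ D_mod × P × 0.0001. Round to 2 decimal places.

Periodic yield y = 0.114.
  t   CF        PV=CF/(1+0.114)^t    t·PV
  1        50.00        44.8833        44.8833
  2        50.00        40.2902        80.5804
  3        50.00        36.1672       108.5015
  4        50.00        32.4660       129.8641
  5        50.00        29.1437       145.7183
  6        50.00        26.1613       156.9676
  7     5,050.00     2,371.8927    16,603.2490
  Σ                  2,581.0044    17,269.7643
P = 2,581.0044; D_Mac = 6.69110 yrs; D_mod = 6.00638 yrs.
DV01 ≈ 6.00638 × 2,581.0044 × 0.0001 = 1.550248.

$1.55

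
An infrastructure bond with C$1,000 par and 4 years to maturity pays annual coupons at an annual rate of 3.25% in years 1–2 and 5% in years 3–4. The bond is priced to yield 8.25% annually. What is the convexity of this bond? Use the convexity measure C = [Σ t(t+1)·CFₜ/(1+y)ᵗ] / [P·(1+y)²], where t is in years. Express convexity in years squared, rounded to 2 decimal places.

15.84

With y = 0.0825:
  t   CF        PV=CF/(1+0.0825)^t    t·PV        t(t+1)·PV
  1        32.50        30.0231        30.0231          60.0462
  2        32.50        27.7350        55.4699         166.4098
  3        50.00        39.4172       118.2517         473.0070
  4     1,050.00       764.6764     3,058.7055      15,293.5277
  Σ                    861.8517     3,262.4503      15,992.9906
P = 861.8517.
Convexity = Σ t(t+1)·PV / [P·(1+y)²] = 15,992.9906 / (861.8517 × 1.171806) = 15.83585.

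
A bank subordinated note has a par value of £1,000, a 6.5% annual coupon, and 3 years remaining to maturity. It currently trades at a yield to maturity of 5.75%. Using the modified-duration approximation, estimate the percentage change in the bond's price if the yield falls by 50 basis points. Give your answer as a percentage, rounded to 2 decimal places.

Periodic yield y = 0.0575. Modified duration first:
  t   CF        PV=CF/(1+0.0575)^t    t·PV
  1        65.00        61.4657        61.4657
  2        65.00        58.1236       116.2472
  3     1,065.00       900.5513     2,701.6540
  Σ                  1,020.1407     2,879.3670
P = 1,020.1407; D_Mac = 2.82252 yrs; D_mod = 2.82252/(1+0.0575) = 2.66905 yrs.
ΔP/P ≈ -D_mod · Δy = -2.66905 × (-0.005) = +0.013345 = +1.3345%.

+1.33%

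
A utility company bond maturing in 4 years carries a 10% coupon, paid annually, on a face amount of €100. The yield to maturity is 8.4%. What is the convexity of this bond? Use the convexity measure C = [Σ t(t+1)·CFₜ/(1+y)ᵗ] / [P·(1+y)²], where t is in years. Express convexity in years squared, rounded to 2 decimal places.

With y = 0.084:
  t   CF        PV=CF/(1+0.084)^t    t·PV        t(t+1)·PV
  1        10.00         9.2251         9.2251          18.4502
  2        10.00         8.5102        17.0205          51.0614
  3        10.00         7.8508        23.5523          94.2092
  4       110.00        79.6665       318.6659       1,593.3293
  Σ                    105.2526       368.4637       1,757.0501
P = 105.2526.
Convexity = Σ t(t+1)·PV / [P·(1+y)²] = 1,757.0501 / (105.2526 × 1.175056) = 14.20669.

14.21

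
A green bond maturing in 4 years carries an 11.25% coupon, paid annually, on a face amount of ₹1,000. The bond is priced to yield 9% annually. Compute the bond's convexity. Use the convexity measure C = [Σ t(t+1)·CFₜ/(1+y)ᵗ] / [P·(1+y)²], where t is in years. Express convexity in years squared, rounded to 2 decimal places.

With y = 0.09:
  t   CF        PV=CF/(1+0.09)^t    t·PV        t(t+1)·PV
  1       112.50       103.2110       103.2110         206.4220
  2       112.50        94.6890       189.3780         568.1340
  3       112.50        86.8706       260.6119       1,042.4477
  4     1,112.50       788.1230     3,152.4922      15,762.4609
  Σ                  1,072.8937     3,705.6931      17,579.4647
P = 1,072.8937.
Convexity = Σ t(t+1)·PV / [P·(1+y)²] = 17,579.4647 / (1,072.8937 × 1.188100) = 13.79101.

13.79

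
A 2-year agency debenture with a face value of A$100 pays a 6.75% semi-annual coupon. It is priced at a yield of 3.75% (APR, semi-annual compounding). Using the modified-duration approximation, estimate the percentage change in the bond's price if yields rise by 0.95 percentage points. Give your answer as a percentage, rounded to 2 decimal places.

Periodic yield y = 0.01875. Modified duration first:
  t   CF        PV=CF/(1+0.01875)^t    t·PV
  1        3.375         3.3129         3.3129
  2        3.375         3.2519         6.5038
  3        3.375         3.1921         9.5762
  4      103.375        95.9721       383.8884
  Σ                    105.7290       403.2813
P = 105.7290; D_Mac = 3.81429 half-year periods = 1.90715 yrs; D_mod = 1.90715/(1+0.01875) = 1.87205 yrs.
ΔP/P ≈ -D_mod · Δy = -1.87205 × (+0.0095) = -0.017784 = -1.7784%.

-1.78%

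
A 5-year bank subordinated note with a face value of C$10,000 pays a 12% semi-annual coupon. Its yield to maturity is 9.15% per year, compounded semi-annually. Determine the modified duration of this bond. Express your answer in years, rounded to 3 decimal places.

Periodic yield y = 0.04575. First find Macaulay duration:
  t   CF        PV=CF/(1+0.04575)^t    t·PV
  1       600.00       573.7509       573.7509
  2       600.00       548.6502     1,097.3003
  3       600.00       524.6475     1,573.9426
  4       600.00       501.6950     2,006.7799
  5       600.00       479.7466     2,398.7329
  6       600.00       458.7584     2,752.5503
  7       600.00       438.6884     3,070.8187
  8       600.00       419.4964     3,355.9714
  9       600.00       401.1441     3,610.2968
  10   10,600.00     6,776.8384    67,768.3845
  Σ                 11,123.4159    88,208.5282
P = 11,123.4159; Macaulay duration = 88,208.5282 / 11,123.4159 = 7.92999 half-year periods = 3.96499 years.
Modified duration = D_Mac / (1 + y) = 3.96499 / 1.04575 = 3.79153 years.

3.792 years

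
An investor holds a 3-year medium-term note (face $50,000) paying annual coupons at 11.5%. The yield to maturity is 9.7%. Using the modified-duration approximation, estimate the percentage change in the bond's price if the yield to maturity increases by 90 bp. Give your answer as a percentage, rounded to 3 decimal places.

-2.222%

Periodic yield y = 0.097. Modified duration first:
  t   CF        PV=CF/(1+0.097)^t    t·PV
  1     5,750.00     5,241.5679     5,241.5679
  2     5,750.00     4,778.0929     9,556.1858
  3    55,750.00    42,230.3800   126,691.1399
  Σ                 52,250.0408   141,488.8936
P = 52,250.0408; D_Mac = 2.70792 yrs; D_mod = 2.70792/(1+0.097) = 2.46848 yrs.
ΔP/P ≈ -D_mod · Δy = -2.46848 × (+0.009) = -0.022216 = -2.2216%.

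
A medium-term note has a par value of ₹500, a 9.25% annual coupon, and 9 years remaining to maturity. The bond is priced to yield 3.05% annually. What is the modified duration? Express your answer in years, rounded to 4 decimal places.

6.7570 years

Periodic yield y = 0.0305. First find Macaulay duration:
  t   CF        PV=CF/(1+0.0305)^t    t·PV
  1        46.25        44.8811        44.8811
  2        46.25        43.5528        87.1055
  3        46.25        42.2637       126.7912
  4        46.25        41.0128       164.0513
  5        46.25        39.7990       198.9948
  6        46.25        38.6210       231.7261
  7        46.25        37.4779       262.3456
  8        46.25        36.3687       290.9496
  9       546.25       416.8305     3,751.4745
  Σ                    740.8076     5,158.3198
P = 740.8076; Macaulay duration = 5,158.3198 / 740.8076 = 6.96310 years.
Modified duration = D_Mac / (1 + y) = 6.96310 / 1.0305 = 6.75701 years.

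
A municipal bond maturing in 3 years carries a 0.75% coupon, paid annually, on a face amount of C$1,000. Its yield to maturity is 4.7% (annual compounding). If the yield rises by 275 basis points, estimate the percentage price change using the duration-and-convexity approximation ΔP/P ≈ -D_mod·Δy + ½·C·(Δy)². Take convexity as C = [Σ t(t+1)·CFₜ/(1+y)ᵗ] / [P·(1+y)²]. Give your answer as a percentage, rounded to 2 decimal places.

-7.41%

With y = 0.047:
  t   CF        PV=CF/(1+0.047)^t    t·PV        t(t+1)·PV
  1         7.50         7.1633         7.1633          14.3266
  2         7.50         6.8418        13.6835          41.0506
  3     1,007.50       877.8191     2,633.4572      10,533.8288
  Σ                    891.8242     2,654.3040      10,589.2060
P = 891.8242; D_Mac = 2.97626 yrs; D_mod = 2.84266 yrs; C = 10.83155.
Duration effect: -2.84266 × (+0.0275) = -0.078173
Convexity effect: 0.5 × 10.83155 × (0.0275)² = +0.0040957
ΔP/P ≈ -0.078173 + 0.0040957 = -0.074077 = -7.4077%.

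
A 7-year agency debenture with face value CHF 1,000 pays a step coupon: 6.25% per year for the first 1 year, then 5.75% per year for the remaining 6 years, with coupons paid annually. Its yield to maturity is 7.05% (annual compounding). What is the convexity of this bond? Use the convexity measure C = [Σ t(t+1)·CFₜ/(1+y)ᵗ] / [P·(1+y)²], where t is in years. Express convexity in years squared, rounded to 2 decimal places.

38.69

With y = 0.0705:
  t   CF        PV=CF/(1+0.0705)^t    t·PV        t(t+1)·PV
  1        62.50        58.3839        58.3839         116.7679
  2        57.50        50.1758       100.3516         301.0549
  3        57.50        46.8714       140.6142         562.4567
  4        57.50        43.7846       175.1383         875.6915
  5        57.50        40.9011       204.5053       1,227.0316
  6        57.50        38.2074       229.2446       1,604.7120
  7     1,057.50       656.4077     4,594.8540      36,758.8319
  Σ                    934.7319     5,503.0919      41,446.5465
P = 934.7319.
Convexity = Σ t(t+1)·PV / [P·(1+y)²] = 41,446.5465 / (934.7319 × 1.145970) = 38.69260.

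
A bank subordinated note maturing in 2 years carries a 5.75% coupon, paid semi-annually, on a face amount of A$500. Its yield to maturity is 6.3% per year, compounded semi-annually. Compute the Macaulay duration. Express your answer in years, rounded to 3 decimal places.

1.917 years

Periodic yield y = 0.0315. Discount each cash flow and weight by its period:
  t   CF        PV=CF/(1+0.0315)^t    t·PV
  1       14.375        13.9360        13.9360
  2       14.375        13.5104        27.0209
  3       14.375        13.0979        39.2936
  4      514.375       454.3630     1,817.4519
  Σ                    494.9073     1,897.7023
Price P = Σ PV = 494.9073.
Macaulay duration = Σ(t·PV) / P = 1,897.7023 / 494.9073 = 3.83446 half-year periods.
In years: 3.83446 / 2 = 1.91723 years.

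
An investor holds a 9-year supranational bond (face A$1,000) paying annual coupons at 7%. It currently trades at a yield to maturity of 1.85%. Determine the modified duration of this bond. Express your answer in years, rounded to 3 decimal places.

Periodic yield y = 0.0185. First find Macaulay duration:
  t   CF        PV=CF/(1+0.0185)^t    t·PV
  1        70.00        68.7285        68.7285
  2        70.00        67.4801       134.9603
  3        70.00        66.2544       198.7633
  4        70.00        65.0510       260.2040
  5        70.00        63.8694       319.3470
  6        70.00        62.7093       376.2557
  7        70.00        61.5702       430.9916
  8        70.00        60.4519       483.6150
  9     1,070.00       907.2657     8,165.3910
  Σ                  1,423.3806    10,438.2564
P = 1,423.3806; Macaulay duration = 10,438.2564 / 1,423.3806 = 7.33343 years.
Modified duration = D_Mac / (1 + y) = 7.33343 / 1.0185 = 7.20022 years.

7.200 years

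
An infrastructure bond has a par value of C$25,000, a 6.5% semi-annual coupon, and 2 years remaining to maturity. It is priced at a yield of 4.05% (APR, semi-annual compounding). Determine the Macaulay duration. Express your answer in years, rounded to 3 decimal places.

Periodic yield y = 0.02025. Discount each cash flow and weight by its period:
  t   CF        PV=CF/(1+0.02025)^t    t·PV
  1       812.50       796.3734       796.3734
  2       812.50       780.5670     1,561.1339
  3       812.50       765.0742     2,295.2226
  4    25,812.50    23,823.3952    95,293.5808
  Σ                 26,165.4098    99,946.3108
Price P = Σ PV = 26,165.4098.
Macaulay duration = Σ(t·PV) / P = 99,946.3108 / 26,165.4098 = 3.81979 half-year periods.
In years: 3.81979 / 2 = 1.90989 years.

1.910 years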